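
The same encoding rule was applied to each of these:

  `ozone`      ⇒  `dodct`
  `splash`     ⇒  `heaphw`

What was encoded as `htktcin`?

Compare letters: o→d is +15, z→o is +15, o→d is +15 — a constant shift. Each letter is shifted forward by 15 in the alphabet (a Caesar shift of +15).
Undoing it on htktcin: h−15=s, t−15=e, k−15=v, t−15=e, c−15=n, i−15=t, n−15=y.

seventy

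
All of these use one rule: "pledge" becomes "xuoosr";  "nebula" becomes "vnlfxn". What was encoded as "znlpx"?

In pledge: p→x is +8, l→u is +9, e→o is +10, d→o is +11 — the shift increases by 1 each position. Letter i (0-indexed) is shifted by i+8, so successive shifts are 8, 9, 10, ….
Decoding znlpx: z−8=r, n−9=e, l−10=b, p−11=e, x−12=l.

rebel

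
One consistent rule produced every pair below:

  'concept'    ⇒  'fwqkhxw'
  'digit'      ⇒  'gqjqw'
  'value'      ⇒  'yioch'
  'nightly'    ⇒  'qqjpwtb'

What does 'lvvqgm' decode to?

inside

Shifts by position in concept: pos 0: c→f (+3), pos 1: o→w (+8), pos 2: n→q (+3), pos 3: c→k (+8) — repeating every 2. The shifts repeat in a cycle of length 2: positions 0,1,… shift by +3, +8, then the pattern repeats.
Undoing it on lvvqgm: l−3=i, v−8=n, v−3=s, q−8=i, g−3=d, m−8=e.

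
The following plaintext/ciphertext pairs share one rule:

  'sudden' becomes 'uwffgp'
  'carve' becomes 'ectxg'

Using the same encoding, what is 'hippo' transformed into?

Every letter moves 2 places later in the alphabet, wrapping around z→a.
For hippo: h+2=j, i+2=k, p+2=r, p+2=r, o+2=q.

jkrrq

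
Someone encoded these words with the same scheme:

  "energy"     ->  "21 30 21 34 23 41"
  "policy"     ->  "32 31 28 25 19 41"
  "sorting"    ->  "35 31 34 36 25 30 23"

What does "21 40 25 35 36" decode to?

e is letter #5 and maps to 21: an offset of 16. The number is (letter's place in the alphabet, a=1) + 16.
Reversing it on 21 40 25 35 36: 21→(21−16)÷1=5=e, 40→(40−16)÷1=24=x, 25→(25−16)÷1=9=i, 35→(35−16)÷1=19=s, 36→(36−16)÷1=20=t.

exist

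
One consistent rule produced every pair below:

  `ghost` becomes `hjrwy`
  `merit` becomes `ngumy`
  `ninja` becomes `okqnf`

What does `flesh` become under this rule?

In ghost: g→h is +1, h→j is +2, o→r is +3, s→w is +4 — the shift increases by 1 each position. Each letter shifts forward by (position + 1), i.e. 1, 2, 3, … — the shift grows by one for each successive letter.
On flesh: f+1=g, l+2=n, e+3=h, s+4=w, h+5=m.

gnhwm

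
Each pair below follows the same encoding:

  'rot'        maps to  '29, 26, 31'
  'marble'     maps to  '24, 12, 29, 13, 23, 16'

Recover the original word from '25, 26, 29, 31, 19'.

north

r is letter #18 and maps to 29: an offset of 11. Each letter is replaced by its alphabet position (a=1..z=26) + 11.
Reversing it on 25, 26, 29, 31, 19: 25→(25−11)÷1=14=n, 26→(26−11)÷1=15=o, 29→(29−11)÷1=18=r, 31→(31−11)÷1=20=t, 19→(19−11)÷1=8=h.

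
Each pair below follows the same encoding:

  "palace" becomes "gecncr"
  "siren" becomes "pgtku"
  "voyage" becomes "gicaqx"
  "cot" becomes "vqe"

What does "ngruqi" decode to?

The output letters match the input read backwards, each shifted +2: palace reversed is ecalap. The word is reversed, then every letter is shifted forward by 2.
Undoing it on ngruqi: shift back: n−2=l, g−2=e, r−2=p, u−2=s, q−2=o, i−2=g → lepsog; then reverse → gospel.

gospel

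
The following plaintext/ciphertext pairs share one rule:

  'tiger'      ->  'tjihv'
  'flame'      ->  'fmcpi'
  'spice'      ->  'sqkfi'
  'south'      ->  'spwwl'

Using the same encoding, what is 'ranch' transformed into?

rbpfl

In tiger: t→t is +0, i→j is +1, g→i is +2, e→h is +3 — the shift increases by 1 each position. Letter i (0-indexed) is shifted by i+0, so successive shifts are 0, 1, 2, ….
For ranch: r+0=r, a+1=b, n+2=p, c+3=f, h+4=l.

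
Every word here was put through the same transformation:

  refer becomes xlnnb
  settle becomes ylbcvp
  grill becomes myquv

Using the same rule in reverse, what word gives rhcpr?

laugh

In refer: r→x is +6, e→l is +7, f→n is +8, e→n is +9 — the shift increases by 1 each position. Each letter shifts forward by (position + 6), i.e. 6, 7, 8, … — the shift grows by one for each successive letter.
Decoding rhcpr: r−6=l, h−7=a, c−8=u, p−9=g, r−10=h.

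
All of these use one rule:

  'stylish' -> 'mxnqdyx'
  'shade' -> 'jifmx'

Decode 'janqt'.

olive

The output letters match the input read backwards, each shifted +5: stylish reversed is hsilyts. Two steps: reverse the string, then apply a Caesar shift of +5.
Reversing it on janqt: shift back: j−5=e, a−5=v, n−5=i, q−5=l, t−5=o → evilo; then reverse → olive.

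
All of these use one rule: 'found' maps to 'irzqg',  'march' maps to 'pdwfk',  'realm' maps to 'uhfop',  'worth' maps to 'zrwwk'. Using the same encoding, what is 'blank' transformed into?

eofqn

Shifts by position in found: pos 0: f→i (+3), pos 1: o→r (+3), pos 2: u→z (+5), pos 3: n→q (+3), pos 4: d→g (+3) — repeating every 3. It's a Vigenère-style cipher with numeric key [3,3,5]: position i shifts by key[i mod 3].
Applying it to blank: b+3=e, l+3=o, a+5=f, n+3=q, k+3=n.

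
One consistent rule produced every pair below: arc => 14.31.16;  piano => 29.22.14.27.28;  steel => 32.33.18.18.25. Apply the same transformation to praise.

29.31.14.22.32.18

a is letter #1 and maps to 14: an offset of 13. Each letter is replaced by its alphabet position (a=1..z=26) + 13.
On praise: p=16→29, r=18→31, a=1→14, i=9→22, s=19→32, e=5→18.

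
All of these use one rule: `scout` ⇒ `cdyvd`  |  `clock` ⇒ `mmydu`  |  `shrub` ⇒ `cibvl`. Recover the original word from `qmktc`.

A repeating key of period 2 is used — shifts +10, +1 over and over.
Undoing it on qmktc: q−10=g, m−1=l, k−10=a, t−1=s, c−10=s.

glass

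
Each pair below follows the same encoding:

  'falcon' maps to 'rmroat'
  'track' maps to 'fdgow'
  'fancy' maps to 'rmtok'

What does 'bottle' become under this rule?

nazfxk

Shifts by position in falcon: pos 0: f→r (+12), pos 1: a→m (+12), pos 2: l→r (+6), pos 3: c→o (+12), pos 4: o→a (+12), pos 5: n→t (+6) — repeating every 3. A repeating key of period 3 is used — shifts +12, +12, +6 over and over.
For bottle: b+12=n, o+12=a, t+6=z, t+12=f, l+12=x, e+6=k.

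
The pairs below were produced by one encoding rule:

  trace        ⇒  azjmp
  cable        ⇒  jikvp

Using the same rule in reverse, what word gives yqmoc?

In trace: t→a is +7, r→z is +8, a→j is +9, c→m is +10 — the shift increases by 1 each position. Each letter shifts forward by (position + 7), i.e. 7, 8, 9, … — the shift grows by one for each successive letter.
Reversing it on yqmoc: y−7=r, q−8=i, m−9=d, o−10=e, c−11=r.

rider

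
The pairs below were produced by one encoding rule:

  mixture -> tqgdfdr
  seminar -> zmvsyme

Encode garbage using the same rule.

The shift increases by 1 at each position, starting from +7: 7, 8, 9, ….
On garbage: g+7=n, a+8=i, r+9=a, b+10=l, a+11=l, g+12=s, e+13=r.

niallsr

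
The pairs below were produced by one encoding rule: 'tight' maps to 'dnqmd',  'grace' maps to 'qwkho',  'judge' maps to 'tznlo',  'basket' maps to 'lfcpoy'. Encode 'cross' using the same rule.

It's a Vigenère-style cipher with numeric key [10,5]: position i shifts by key[i mod 2].
On cross: c+10=m, r+5=w, o+10=y, s+5=x, s+10=c.

mwyxc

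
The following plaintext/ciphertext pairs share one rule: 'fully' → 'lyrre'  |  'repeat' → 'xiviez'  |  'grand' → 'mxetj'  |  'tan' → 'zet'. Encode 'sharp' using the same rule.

ynexv

The rule splits by letter class: vowels +4, consonants +6.
For sharp: s(cons)+6=y, h(cons)+6=n, a(vowel)+4=e, r(cons)+6=x, p(cons)+6=v.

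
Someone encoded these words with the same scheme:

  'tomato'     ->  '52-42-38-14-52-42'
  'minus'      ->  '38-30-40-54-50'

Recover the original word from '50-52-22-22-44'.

steep

t(#20)→52 and o(#15)→42: differences scale by 2, so n = 2·pos + 12. Each letter becomes 2×(its alphabet position, a=1..z=26) + 12.
Undoing it on 50-52-22-22-44: 50→(50−12)÷2=19=s, 52→(52−12)÷2=20=t, 22→(22−12)÷2=5=e, 22→(22−12)÷2=5=e, 44→(44−12)÷2=16=p.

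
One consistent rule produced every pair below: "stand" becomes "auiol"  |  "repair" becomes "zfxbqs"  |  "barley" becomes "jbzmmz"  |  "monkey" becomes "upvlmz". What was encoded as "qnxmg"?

Shifts by position in stand: pos 0: s→a (+8), pos 1: t→u (+1), pos 2: a→i (+8), pos 3: n→o (+1) — repeating every 2. The shifts repeat in a cycle of length 2: positions 0,1,… shift by +8, +1, then the pattern repeats.
Decoding qnxmg: q−8=i, n−1=m, x−8=p, m−1=l, g−8=y.

imply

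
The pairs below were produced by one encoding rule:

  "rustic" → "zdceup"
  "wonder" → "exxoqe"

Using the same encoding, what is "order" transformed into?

wanpd

In rustic: r→z is +8, u→d is +9, s→c is +10, t→e is +11 — the shift increases by 1 each position. Letter i (0-indexed) is shifted by i+8, so successive shifts are 8, 9, 10, ….
On order: o+8=w, r+9=a, d+10=n, e+11=p, r+12=d.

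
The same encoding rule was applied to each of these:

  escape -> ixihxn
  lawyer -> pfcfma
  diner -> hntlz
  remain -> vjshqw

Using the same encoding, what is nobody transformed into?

In escape: e→i is +4, s→x is +5, c→i is +6, a→h is +7 — the shift increases by 1 each position. Each letter shifts forward by (position + 4), i.e. 4, 5, 6, … — the shift grows by one for each successive letter.
For nobody: n+4=r, o+5=t, b+6=h, o+7=v, d+8=l, y+9=h.

rthvlh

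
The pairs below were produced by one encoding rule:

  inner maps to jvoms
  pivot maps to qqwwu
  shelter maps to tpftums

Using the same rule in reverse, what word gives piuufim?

A repeating key of period 2 is used — shifts +1, +8 over and over.
Undoing it on piuufim: p−1=o, i−8=a, u−1=t, u−8=m, f−1=e, i−8=a, m−1=l.

oatmeal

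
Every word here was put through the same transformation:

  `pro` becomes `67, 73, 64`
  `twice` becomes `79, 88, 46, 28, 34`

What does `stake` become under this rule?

p(#16)→67 and r(#18)→73: differences scale by 3, so n = 3·pos + 19. With a=1..z=26, the number is 3·pos + 19.
Applying it to stake: s=19→76, t=20→79, a=1→22, k=11→52, e=5→34.

76, 79, 22, 52, 34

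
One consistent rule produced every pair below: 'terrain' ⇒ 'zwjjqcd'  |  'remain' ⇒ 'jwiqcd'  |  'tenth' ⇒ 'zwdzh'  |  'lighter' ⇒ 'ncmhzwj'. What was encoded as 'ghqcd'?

chain

This is an affine cipher: with a=0,…,z=25, each position x becomes (21x+16) mod 26.
Decoding ghqcd: g(6)→5·(6−16)≡2=c; h(7)→5·(7−16)≡7=h; q(16)→5·(16−16)≡0=a; c(2)→5·(2−16)≡8=i; d(3)→5·(3−16)≡13=n (all mod 26).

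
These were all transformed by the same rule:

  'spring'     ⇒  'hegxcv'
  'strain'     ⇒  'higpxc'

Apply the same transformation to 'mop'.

Compare letters: s→h is +15, p→e is +15, r→g is +15 — a constant shift. Each letter is shifted forward by 15 in the alphabet (a Caesar shift of +15).
On mop: m+15=b, o+15=d, p+15=e.

bde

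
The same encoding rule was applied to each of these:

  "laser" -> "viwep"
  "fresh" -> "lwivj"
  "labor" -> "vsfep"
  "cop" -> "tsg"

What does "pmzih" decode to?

The output letters match the input read backwards, each shifted +4: laser reversed is resal. The word is reversed, then every letter is shifted forward by 4.
Reversing it on pmzih: shift back: p−4=l, m−4=i, z−4=v, i−4=e, h−4=d → lived; then reverse → devil.

devil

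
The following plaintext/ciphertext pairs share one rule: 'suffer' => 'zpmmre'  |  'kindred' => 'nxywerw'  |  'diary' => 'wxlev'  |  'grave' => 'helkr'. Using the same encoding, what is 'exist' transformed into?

Treating letters as 0–25, the rule is x ↦ 21x + 11 (mod 26).
For exist: e(4)→21·4+11≡17=r; x(23)→21·23+11≡0=a; i(8)→21·8+11≡23=x; s(18)→21·18+11≡25=z; t(19)→21·19+11≡20=u (all mod 26).

raxzu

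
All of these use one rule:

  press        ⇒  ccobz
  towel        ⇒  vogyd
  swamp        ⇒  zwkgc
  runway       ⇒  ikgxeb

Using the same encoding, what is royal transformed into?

vkiyb

Two steps: reverse the string, then apply a Caesar shift of +10.
Applying it to royal: reverse → layor; then shift: l+10=v, a+10=k, y+10=i, o+10=y, r+10=b.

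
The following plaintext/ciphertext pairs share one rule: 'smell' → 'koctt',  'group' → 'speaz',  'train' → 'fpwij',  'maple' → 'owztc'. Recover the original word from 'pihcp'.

rider

Each letter's alphabet position (a=0..z=25) is mapped through 21·x+22 mod 26 — an affine cipher.
Reversing it on pihcp: p(15)→5·(15−22)≡17=r; i(8)→5·(8−22)≡8=i; h(7)→5·(7−22)≡3=d; c(2)→5·(2−22)≡4=e; p(15)→5·(15−22)≡17=r (all mod 26).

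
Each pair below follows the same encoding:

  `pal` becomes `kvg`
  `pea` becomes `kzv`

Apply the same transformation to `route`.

mjpoz

Compare letters: p→k is +21, a→v is +21, l→g is +21 — a constant shift. Every letter moves 21 places later in the alphabet, wrapping around z→a.
On route: r+21=m, o+21=j, u+21=p, t+21=o, e+21=z.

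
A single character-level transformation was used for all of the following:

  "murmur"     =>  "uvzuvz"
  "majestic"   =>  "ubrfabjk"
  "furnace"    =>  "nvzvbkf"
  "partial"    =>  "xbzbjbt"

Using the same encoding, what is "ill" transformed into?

The shift depends on letter class: consonant m→u is +8, but vowel u→v is +1. Two shifts are in play — +1 for a/e/i/o/u, +8 for every other letter.
For ill: i(vowel)+1=j, l(cons)+8=t, l(cons)+8=t.

jtt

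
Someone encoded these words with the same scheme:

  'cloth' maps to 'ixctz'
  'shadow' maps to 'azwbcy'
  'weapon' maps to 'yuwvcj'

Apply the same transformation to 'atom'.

wtcq

c(2)→i(8) and l(11)→x(23) fit y≡19x+22 (mod 26); the inverse of 19 mod 26 is 11. Treating letters as 0–25, the rule is x ↦ 19x + 22 (mod 26).
On atom: a(0)→19·0+22≡22=w; t(19)→19·19+22≡19=t; o(14)→19·14+22≡2=c; m(12)→19·12+22≡16=q (all mod 26).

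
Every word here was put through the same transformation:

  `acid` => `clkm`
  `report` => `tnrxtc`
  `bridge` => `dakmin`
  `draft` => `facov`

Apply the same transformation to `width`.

yrfcj

A repeating key of period 2 is used — shifts +2, +9 over and over.
For width: w+2=y, i+9=r, d+2=f, t+9=c, h+2=j.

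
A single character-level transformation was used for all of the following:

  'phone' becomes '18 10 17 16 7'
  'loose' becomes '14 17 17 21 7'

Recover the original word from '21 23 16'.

p is letter #16 and maps to 18: an offset of 2. Each letter is replaced by its alphabet position (a=1..z=26) + 2.
Undoing it on 21 23 16: 21→(21−2)÷1=19=s, 23→(23−2)÷1=21=u, 16→(16−2)÷1=14=n.

sun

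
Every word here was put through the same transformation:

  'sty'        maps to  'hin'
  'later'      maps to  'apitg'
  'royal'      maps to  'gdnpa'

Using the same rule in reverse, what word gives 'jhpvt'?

usage

This is a Caesar cipher with shift 15.
Decoding jhpvt: j−15=u, h−15=s, p−15=a, v−15=g, t−15=e.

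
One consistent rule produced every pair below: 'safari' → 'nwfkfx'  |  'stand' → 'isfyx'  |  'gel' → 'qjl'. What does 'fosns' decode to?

The output letters match the input read backwards, each shifted +5: safari reversed is irafas. Two steps: reverse the string, then apply a Caesar shift of +5.
Decoding fosns: shift back: f−5=a, o−5=j, s−5=n, n−5=i, s−5=n → ajnin; then reverse → ninja.

ninja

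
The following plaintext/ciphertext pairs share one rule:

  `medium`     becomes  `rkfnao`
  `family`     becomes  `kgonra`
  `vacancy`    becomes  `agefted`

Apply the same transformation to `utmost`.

zzotyv

Shifts by position in medium: pos 0: m→r (+5), pos 1: e→k (+6), pos 2: d→f (+2), pos 3: i→n (+5), pos 4: u→a (+6), pos 5: m→o (+2) — repeating every 3. A repeating key of period 3 is used — shifts +5, +6, +2 over and over.
For utmost: u+5=z, t+6=z, m+2=o, o+5=t, s+6=y, t+2=v.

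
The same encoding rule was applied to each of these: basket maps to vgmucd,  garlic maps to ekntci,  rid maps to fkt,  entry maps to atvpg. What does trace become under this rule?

gectv

Two steps: reverse the string, then apply a Caesar shift of +2.
On trace: reverse → ecart; then shift: e+2=g, c+2=e, a+2=c, r+2=t, t+2=v.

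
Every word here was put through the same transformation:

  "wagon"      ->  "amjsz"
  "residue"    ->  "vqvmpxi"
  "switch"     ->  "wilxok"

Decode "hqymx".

Shifts by position in wagon: pos 0: w→a (+4), pos 1: a→m (+12), pos 2: g→j (+3), pos 3: o→s (+4), pos 4: n→z (+12) — repeating every 3. A repeating key of period 3 is used — shifts +4, +12, +3 over and over.
Reversing it on hqymx: h−4=d, q−12=e, y−3=v, m−4=i, x−12=l.

devil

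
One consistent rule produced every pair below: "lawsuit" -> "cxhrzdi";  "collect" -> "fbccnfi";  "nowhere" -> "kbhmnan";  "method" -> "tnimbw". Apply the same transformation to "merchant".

tnafmxki

Treating letters as 0–25, the rule is x ↦ 17x + 23 (mod 26).
On merchant: m(12)→17·12+23≡19=t; e(4)→17·4+23≡13=n; r(17)→17·17+23≡0=a; c(2)→17·2+23≡5=f; h(7)→17·7+23≡12=m; a(0)→17·0+23≡23=x; n(13)→17·13+23≡10=k; t(19)→17·19+23≡8=i (all mod 26).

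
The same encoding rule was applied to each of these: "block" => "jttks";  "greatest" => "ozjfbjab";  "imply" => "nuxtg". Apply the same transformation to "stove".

abtdj

The shift depends on letter class: consonant b→j is +8, but vowel o→t is +5. The rule splits by letter class: vowels +5, consonants +8.
Applying it to stove: s(cons)+8=a, t(cons)+8=b, o(vowel)+5=t, v(cons)+8=d, e(vowel)+5=j.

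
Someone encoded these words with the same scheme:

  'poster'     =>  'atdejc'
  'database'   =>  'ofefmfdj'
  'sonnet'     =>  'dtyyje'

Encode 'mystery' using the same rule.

The shift depends on letter class: consonant p→a is +11, but vowel o→t is +5. Vowels shift forward by 5 and consonants shift forward by 11.
Applying it to mystery: m(cons)+11=x, y(cons)+11=j, s(cons)+11=d, t(cons)+11=e, e(vowel)+5=j, r(cons)+11=c, y(cons)+11=j.

xjdejcj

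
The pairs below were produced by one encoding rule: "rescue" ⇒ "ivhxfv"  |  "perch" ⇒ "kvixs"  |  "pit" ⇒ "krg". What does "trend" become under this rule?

This is the alphabet-reversal cipher (Atbash): a becomes z, b becomes y, etc.
Applying it to trend: t↔g, r↔i, e↔v, n↔m, d↔w.

givmw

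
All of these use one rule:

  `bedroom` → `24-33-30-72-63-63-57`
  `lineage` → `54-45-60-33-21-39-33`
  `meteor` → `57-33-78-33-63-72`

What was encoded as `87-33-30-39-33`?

With a=1..z=26, the number is 3·pos + 18.
Decoding 87-33-30-39-33: 87→(87−18)÷3=23=w, 33→(33−18)÷3=5=e, 30→(30−18)÷3=4=d, 39→(39−18)÷3=7=g, 33→(33−18)÷3=5=e.

wedge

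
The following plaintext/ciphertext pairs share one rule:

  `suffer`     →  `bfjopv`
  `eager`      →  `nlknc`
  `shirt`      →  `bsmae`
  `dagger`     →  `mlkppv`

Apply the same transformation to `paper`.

Shifts by position in suffer: pos 0: s→b (+9), pos 1: u→f (+11), pos 2: f→j (+4), pos 3: f→o (+9), pos 4: e→p (+11), pos 5: r→v (+4) — repeating every 3. It's a Vigenère-style cipher with numeric key [9,11,4]: position i shifts by key[i mod 3].
On paper: p+9=y, a+11=l, p+4=t, e+9=n, r+11=c.

yltnc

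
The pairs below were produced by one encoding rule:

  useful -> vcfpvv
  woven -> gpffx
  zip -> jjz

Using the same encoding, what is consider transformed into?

mpxcjnfb

The shift depends on letter class: consonant s→c is +10, but vowel u→v is +1. Vowels shift forward by 1 and consonants shift forward by 10.
For consider: c(cons)+10=m, o(vowel)+1=p, n(cons)+10=x, s(cons)+10=c, i(vowel)+1=j, d(cons)+10=n, e(vowel)+1=f, r(cons)+10=b.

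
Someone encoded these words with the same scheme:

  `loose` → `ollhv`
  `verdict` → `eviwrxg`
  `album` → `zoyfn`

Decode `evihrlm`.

Each pair mirrors across the alphabet (l↔o, o↔l, o↔l): positions sum to 25. Letters are reflected about the middle of the alphabet (position → 25−position): Atbash.
Decoding evihrlm: e↔v, v↔e, i↔r, h↔s, r↔i, l↔o, m↔n.

version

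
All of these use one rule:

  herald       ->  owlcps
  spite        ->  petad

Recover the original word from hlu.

The output letters match the input read backwards, each shifted +11: herald reversed is dlareh. Two steps: reverse the string, then apply a Caesar shift of +11.
Decoding hlu: shift back: h−11=w, l−11=a, u−11=j → waj; then reverse → jaw.

jaw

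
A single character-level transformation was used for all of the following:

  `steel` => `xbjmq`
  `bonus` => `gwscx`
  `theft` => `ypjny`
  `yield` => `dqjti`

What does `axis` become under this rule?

ffna

Shifts by position in steel: pos 0: s→x (+5), pos 1: t→b (+8), pos 2: e→j (+5), pos 3: e→m (+8) — repeating every 2. It's a Vigenère-style cipher with numeric key [5,8]: position i shifts by key[i mod 2].
Applying it to axis: a+5=f, x+8=f, i+5=n, s+8=a.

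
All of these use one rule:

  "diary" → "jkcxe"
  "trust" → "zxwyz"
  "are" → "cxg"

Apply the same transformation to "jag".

Vowels shift forward by 2 and consonants shift forward by 6.
For jag: j(cons)+6=p, a(vowel)+2=c, g(cons)+6=m.

pcm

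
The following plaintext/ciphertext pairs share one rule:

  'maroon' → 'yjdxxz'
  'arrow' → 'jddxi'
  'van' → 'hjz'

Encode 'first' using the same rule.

rrdef

The shift depends on letter class: consonant m→y is +12, but vowel a→j is +9. Vowels shift forward by 9 and consonants shift forward by 12.
Applying it to first: f(cons)+12=r, i(vowel)+9=r, r(cons)+12=d, s(cons)+12=e, t(cons)+12=f.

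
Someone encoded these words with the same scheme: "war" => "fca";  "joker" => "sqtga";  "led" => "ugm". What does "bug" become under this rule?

The shift depends on letter class: consonant w→f is +9, but vowel a→c is +2. Two shifts are in play — +2 for a/e/i/o/u, +9 for every other letter.
On bug: b(cons)+9=k, u(vowel)+2=w, g(cons)+9=p.

kwp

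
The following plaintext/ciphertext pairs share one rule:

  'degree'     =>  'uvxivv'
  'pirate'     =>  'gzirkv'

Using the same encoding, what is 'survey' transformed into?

jlimvp

It's a constant shift of +17 (ROT17).
For survey: s+17=j, u+17=l, r+17=i, v+17=m, e+17=v, y+17=p.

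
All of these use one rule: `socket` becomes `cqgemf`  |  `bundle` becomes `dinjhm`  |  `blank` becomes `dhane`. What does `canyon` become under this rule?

ganuqn

s(18)→c(2) and o(14)→q(16) fit y≡3x+0 (mod 26); the inverse of 3 mod 26 is 9. Each letter's alphabet position (a=0..z=25) is mapped through 3·x+0 mod 26 — an affine cipher.
On canyon: c(2)→3·2+0≡6=g; a(0)→3·0+0≡0=a; n(13)→3·13+0≡13=n; y(24)→3·24+0≡20=u; o(14)→3·14+0≡16=q; n(13)→3·13+0≡13=n (all mod 26).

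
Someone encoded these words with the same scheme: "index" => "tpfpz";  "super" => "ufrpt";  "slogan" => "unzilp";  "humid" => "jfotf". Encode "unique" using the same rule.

Vowels shift forward by 11 and consonants shift forward by 2.
For unique: u(vowel)+11=f, n(cons)+2=p, i(vowel)+11=t, q(cons)+2=s, u(vowel)+11=f, e(vowel)+11=p.

fptsfp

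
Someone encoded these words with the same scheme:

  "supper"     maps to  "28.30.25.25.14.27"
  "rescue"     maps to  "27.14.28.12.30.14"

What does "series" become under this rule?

28.14.27.18.14.28

s is letter #19 and maps to 28: an offset of 9. Letters become their 1-based position plus 9 (so a→10, b→11, …).
Applying it to series: s=19→28, e=5→14, r=18→27, i=9→18, e=5→14, s=19→28.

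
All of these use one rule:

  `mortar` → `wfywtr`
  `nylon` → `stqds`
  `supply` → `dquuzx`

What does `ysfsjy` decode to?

tenant

The output letters match the input read backwards, each shifted +5: mortar reversed is ratrom. The word is reversed, then every letter is shifted forward by 5.
Undoing it on ysfsjy: shift back: y−5=t, s−5=n, f−5=a, s−5=n, j−5=e, y−5=t → tnanet; then reverse → tenant.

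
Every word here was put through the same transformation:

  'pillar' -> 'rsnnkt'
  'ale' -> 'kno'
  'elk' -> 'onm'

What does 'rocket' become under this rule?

tyemov

The shift depends on letter class: consonant p→r is +2, but vowel i→s is +10. Two shifts are in play — +10 for a/e/i/o/u, +2 for every other letter.
Applying it to rocket: r(cons)+2=t, o(vowel)+10=y, c(cons)+2=e, k(cons)+2=m, e(vowel)+10=o, t(cons)+2=v.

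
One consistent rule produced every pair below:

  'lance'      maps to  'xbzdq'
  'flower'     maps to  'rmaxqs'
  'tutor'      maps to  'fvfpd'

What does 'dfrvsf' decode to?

The shifts repeat in a cycle of length 2: positions 0,1,… shift by +12, +1, then the pattern repeats.
Undoing it on dfrvsf: d−12=r, f−1=e, r−12=f, v−1=u, s−12=g, f−1=e.

refuge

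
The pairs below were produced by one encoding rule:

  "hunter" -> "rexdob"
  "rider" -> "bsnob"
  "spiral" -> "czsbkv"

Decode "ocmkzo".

Compare letters: h→r is +10, u→e is +10, n→x is +10 — a constant shift. It's a constant shift of +10 (ROT10).
Undoing it on ocmkzo: o−10=e, c−10=s, m−10=c, k−10=a, z−10=p, o−10=e.

escape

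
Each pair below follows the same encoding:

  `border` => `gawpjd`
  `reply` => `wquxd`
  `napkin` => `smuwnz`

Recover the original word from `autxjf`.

violet

It's a Vigenère-style cipher with numeric key [5,12]: position i shifts by key[i mod 2].
Decoding autxjf: a−5=v, u−12=i, t−5=o, x−12=l, j−5=e, f−12=t.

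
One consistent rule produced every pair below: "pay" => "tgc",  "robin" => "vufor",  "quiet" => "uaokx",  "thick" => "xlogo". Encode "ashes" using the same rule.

gwlkw

The shift depends on letter class: consonant p→t is +4, but vowel a→g is +6. The rule splits by letter class: vowels +6, consonants +4.
On ashes: a(vowel)+6=g, s(cons)+4=w, h(cons)+4=l, e(vowel)+6=k, s(cons)+4=w.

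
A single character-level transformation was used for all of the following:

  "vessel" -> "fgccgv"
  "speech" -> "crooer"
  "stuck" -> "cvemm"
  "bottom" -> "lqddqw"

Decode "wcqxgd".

magnet

Shifts by position in vessel: pos 0: v→f (+10), pos 1: e→g (+2), pos 2: s→c (+10), pos 3: s→c (+10), pos 4: e→g (+2), pos 5: l→v (+10) — repeating every 3. It's a Vigenère-style cipher with numeric key [10,2,10]: position i shifts by key[i mod 3].
Undoing it on wcqxgd: w−10=m, c−2=a, q−10=g, x−10=n, g−2=e, d−10=t.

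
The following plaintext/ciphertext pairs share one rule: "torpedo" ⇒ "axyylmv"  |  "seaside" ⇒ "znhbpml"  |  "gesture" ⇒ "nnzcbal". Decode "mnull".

Shifts by position in torpedo: pos 0: t→a (+7), pos 1: o→x (+9), pos 2: r→y (+7), pos 3: p→y (+9) — repeating every 2. The shifts repeat in a cycle of length 2: positions 0,1,… shift by +7, +9, then the pattern repeats.
Reversing it on mnull: m−7=f, n−9=e, u−7=n, l−9=c, l−7=e.

fence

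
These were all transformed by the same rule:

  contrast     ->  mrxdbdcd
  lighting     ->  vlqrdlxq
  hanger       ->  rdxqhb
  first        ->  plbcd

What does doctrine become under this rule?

nrmdblxh

The rule splits by letter class: vowels +3, consonants +10.
On doctrine: d(cons)+10=n, o(vowel)+3=r, c(cons)+10=m, t(cons)+10=d, r(cons)+10=b, i(vowel)+3=l, n(cons)+10=x, e(vowel)+3=h.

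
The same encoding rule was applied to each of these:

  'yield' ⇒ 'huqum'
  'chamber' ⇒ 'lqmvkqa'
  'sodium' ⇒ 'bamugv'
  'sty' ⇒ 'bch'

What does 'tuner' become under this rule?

cgwqa

The shift depends on letter class: consonant y→h is +9, but vowel i→u is +12. Vowels shift forward by 12 and consonants shift forward by 9.
On tuner: t(cons)+9=c, u(vowel)+12=g, n(cons)+9=w, e(vowel)+12=q, r(cons)+9=a.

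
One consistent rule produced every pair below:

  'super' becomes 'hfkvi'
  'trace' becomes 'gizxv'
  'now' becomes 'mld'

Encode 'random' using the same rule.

izmwln

Each pair mirrors across the alphabet (s↔h, u↔f, p↔k): positions sum to 25. Each letter is replaced by its mirror in the alphabet: a↔z, b↔y, c↔x, and so on (the Atbash cipher).
On random: r↔i, a↔z, n↔m, d↔w, o↔l, m↔n.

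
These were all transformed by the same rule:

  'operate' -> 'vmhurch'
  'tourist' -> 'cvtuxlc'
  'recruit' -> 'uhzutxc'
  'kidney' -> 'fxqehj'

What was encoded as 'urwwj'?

rally

o(14)→v(21) and p(15)→m(12) fit y≡17x+17 (mod 26); the inverse of 17 mod 26 is 23. This is an affine cipher: with a=0,…,z=25, each position x becomes (17x+17) mod 26.
Reversing it on urwwj: u(20)→23·(20−17)≡17=r; r(17)→23·(17−17)≡0=a; w(22)→23·(22−17)≡11=l; w(22)→23·(22−17)≡11=l; j(9)→23·(9−17)≡24=y (all mod 26).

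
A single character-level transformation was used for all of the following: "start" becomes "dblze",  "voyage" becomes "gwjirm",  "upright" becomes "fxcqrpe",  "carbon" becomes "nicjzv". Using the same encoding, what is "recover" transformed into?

cmnwgmc

Shifts by position in start: pos 0: s→d (+11), pos 1: t→b (+8), pos 2: a→l (+11), pos 3: r→z (+8) — repeating every 2. The shifts repeat in a cycle of length 2: positions 0,1,… shift by +11, +8, then the pattern repeats.
For recover: r+11=c, e+8=m, c+11=n, o+8=w, v+11=g, e+8=m, r+11=c.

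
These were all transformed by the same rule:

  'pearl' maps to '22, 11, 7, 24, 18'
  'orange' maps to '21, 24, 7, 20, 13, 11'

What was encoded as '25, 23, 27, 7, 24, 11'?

Each letter is replaced by its alphabet position (a=1..z=26) + 6.
Undoing it on 25, 23, 27, 7, 24, 11: 25→(25−6)÷1=19=s, 23→(23−6)÷1=17=q, 27→(27−6)÷1=21=u, 7→(7−6)÷1=1=a, 24→(24−6)÷1=18=r, 11→(11−6)÷1=5=e.

square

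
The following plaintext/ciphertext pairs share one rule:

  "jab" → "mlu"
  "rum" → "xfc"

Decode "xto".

The output letters match the input read backwards, each shifted +11: jab reversed is baj. Read the word backwards and shift each letter +11.
Undoing it on xto: shift back: x−11=m, t−11=i, o−11=d → mid; then reverse → dim.

dim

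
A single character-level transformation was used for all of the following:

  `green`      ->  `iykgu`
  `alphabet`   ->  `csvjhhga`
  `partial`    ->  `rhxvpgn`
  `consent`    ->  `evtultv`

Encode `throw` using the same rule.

voxqd

Shifts by position in green: pos 0: g→i (+2), pos 1: r→y (+7), pos 2: e→k (+6), pos 3: e→g (+2), pos 4: n→u (+7) — repeating every 3. A repeating key of period 3 is used — shifts +2, +7, +6 over and over.
On throw: t+2=v, h+7=o, r+6=x, o+2=q, w+7=d.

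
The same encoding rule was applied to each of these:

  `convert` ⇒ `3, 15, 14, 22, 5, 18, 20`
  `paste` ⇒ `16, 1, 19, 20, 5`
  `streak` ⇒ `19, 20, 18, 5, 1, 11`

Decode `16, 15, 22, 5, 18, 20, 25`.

poverty

c is letter #3 and maps to 3: an offset of 0. Letters become their 1-indexed alphabet positions: a=1 … z=26.
Decoding 16, 15, 22, 5, 18, 20, 25: 16=p, 15=o, 22=v, 5=e, 18=r, 20=t, 25=y.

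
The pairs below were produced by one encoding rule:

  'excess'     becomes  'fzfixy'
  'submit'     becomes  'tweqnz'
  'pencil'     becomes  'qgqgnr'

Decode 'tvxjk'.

stuff

In excess: e→f is +1, x→z is +2, c→f is +3, e→i is +4 — the shift increases by 1 each position. Each letter shifts forward by (position + 1), i.e. 1, 2, 3, … — the shift grows by one for each successive letter.
Undoing it on tvxjk: t−1=s, v−2=t, x−3=u, j−4=f, k−5=f.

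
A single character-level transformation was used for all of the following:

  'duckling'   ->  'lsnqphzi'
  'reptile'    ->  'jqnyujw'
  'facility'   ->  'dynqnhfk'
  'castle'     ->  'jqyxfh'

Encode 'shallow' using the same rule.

The output letters match the input read backwards, each shifted +5: duckling reversed is gnilkcud. Read the word backwards and shift each letter +5.
Applying it to shallow: reverse → wollahs; then shift: w+5=b, o+5=t, l+5=q, l+5=q, a+5=f, h+5=m, s+5=x.

btqqfmx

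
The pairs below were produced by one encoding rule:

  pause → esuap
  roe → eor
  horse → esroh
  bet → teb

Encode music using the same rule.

The output letters match the input read backwards: pause reversed is esuap. It's just the letters in reverse order.
For music: reverse → cisum.

cisum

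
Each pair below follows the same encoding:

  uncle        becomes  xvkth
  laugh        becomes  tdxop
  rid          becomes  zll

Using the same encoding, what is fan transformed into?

ndv

The shift depends on letter class: consonant n→v is +8, but vowel u→x is +3. Two shifts are in play — +3 for a/e/i/o/u, +8 for every other letter.
On fan: f(cons)+8=n, a(vowel)+3=d, n(cons)+8=v.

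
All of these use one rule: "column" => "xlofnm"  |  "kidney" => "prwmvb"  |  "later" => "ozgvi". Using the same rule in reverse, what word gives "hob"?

Each pair mirrors across the alphabet (c↔x, o↔l, l↔o): positions sum to 25. Letters are reflected about the middle of the alphabet (position → 25−position): Atbash.
Decoding hob: h↔s, o↔l, b↔y.

sly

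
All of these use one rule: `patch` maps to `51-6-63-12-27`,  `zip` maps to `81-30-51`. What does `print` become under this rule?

51-57-30-45-63

p(#16)→51 and a(#1)→6: differences scale by 3, so n = 3·pos + 3. Each letter becomes 3×(its alphabet position, a=1..z=26) + 3.
Applying it to print: p=16→51, r=18→57, i=9→30, n=14→45, t=20→63.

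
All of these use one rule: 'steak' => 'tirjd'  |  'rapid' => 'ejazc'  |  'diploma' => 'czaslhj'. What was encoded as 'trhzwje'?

seminar

s(18)→t(19) and t(19)→i(8) fit y≡15x+9 (mod 26); the inverse of 15 mod 26 is 7. Each letter's alphabet position (a=0..z=25) is mapped through 15·x+9 mod 26 — an affine cipher.
Undoing it on trhzwje: t(19)→7·(19−9)≡18=s; r(17)→7·(17−9)≡4=e; h(7)→7·(7−9)≡12=m; z(25)→7·(25−9)≡8=i; w(22)→7·(22−9)≡13=n; j(9)→7·(9−9)≡0=a; e(4)→7·(4−9)≡17=r (all mod 26).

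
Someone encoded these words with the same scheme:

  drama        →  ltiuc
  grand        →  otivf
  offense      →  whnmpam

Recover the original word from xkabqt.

Shifts by position in drama: pos 0: d→l (+8), pos 1: r→t (+2), pos 2: a→i (+8), pos 3: m→u (+8), pos 4: a→c (+2) — repeating every 3. It's a Vigenère-style cipher with numeric key [8,2,8]: position i shifts by key[i mod 3].
Undoing it on xkabqt: x−8=p, k−2=i, a−8=s, b−8=t, q−2=o, t−8=l.

pistol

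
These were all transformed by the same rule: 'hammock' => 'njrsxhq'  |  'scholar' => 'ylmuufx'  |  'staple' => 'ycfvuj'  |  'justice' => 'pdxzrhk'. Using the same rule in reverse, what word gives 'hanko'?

brief

A repeating key of period 3 is used — shifts +6, +9, +5 over and over.
Decoding hanko: h−6=b, a−9=r, n−5=i, k−6=e, o−9=f.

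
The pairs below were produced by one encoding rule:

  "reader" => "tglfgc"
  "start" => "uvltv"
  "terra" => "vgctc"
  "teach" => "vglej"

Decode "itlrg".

The shifts repeat in a cycle of length 3: positions 0,1,… shift by +2, +2, +11, then the pattern repeats.
Decoding itlrg: i−2=g, t−2=r, l−11=a, r−2=p, g−2=e.

grape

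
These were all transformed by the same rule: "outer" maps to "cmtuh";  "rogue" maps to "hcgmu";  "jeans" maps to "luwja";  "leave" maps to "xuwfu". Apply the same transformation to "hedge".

zubgu

o(14)→c(2) and u(20)→m(12) fit y≡19x+22 (mod 26); the inverse of 19 mod 26 is 11. Each letter's alphabet position (a=0..z=25) is mapped through 19·x+22 mod 26 — an affine cipher.
Applying it to hedge: h(7)→19·7+22≡25=z; e(4)→19·4+22≡20=u; d(3)→19·3+22≡1=b; g(6)→19·6+22≡6=g; e(4)→19·4+22≡20=u (all mod 26).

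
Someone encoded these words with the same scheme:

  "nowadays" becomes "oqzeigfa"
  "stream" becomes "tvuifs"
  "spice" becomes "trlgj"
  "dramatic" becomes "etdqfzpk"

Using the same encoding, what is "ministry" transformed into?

nkqmxzyg

In nowadays: n→o is +1, o→q is +2, w→z is +3, a→e is +4 — the shift increases by 1 each position. The shift increases by 1 at each position, starting from +1: 1, 2, 3, ….
Applying it to ministry: m+1=n, i+2=k, n+3=q, i+4=m, s+5=x, t+6=z, r+7=y, y+8=g.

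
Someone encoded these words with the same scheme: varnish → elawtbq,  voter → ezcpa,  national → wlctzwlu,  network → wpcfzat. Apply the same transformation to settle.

bpccup

Two shifts are in play — +11 for a/e/i/o/u, +9 for every other letter.
Applying it to settle: s(cons)+9=b, e(vowel)+11=p, t(cons)+9=c, t(cons)+9=c, l(cons)+9=u, e(vowel)+11=p.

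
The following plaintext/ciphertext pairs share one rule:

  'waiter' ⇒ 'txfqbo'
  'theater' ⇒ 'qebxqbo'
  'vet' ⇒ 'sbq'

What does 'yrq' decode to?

but

Compare letters: w→t is +23, a→x is +23, i→f is +23 — a constant shift. Every letter moves 23 places later in the alphabet, wrapping around z→a.
Reversing it on yrq: y−23=b, r−23=u, q−23=t.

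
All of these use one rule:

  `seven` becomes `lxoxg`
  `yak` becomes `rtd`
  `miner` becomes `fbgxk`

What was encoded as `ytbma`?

faith

Compare letters: s→l is +19, e→x is +19, v→o is +19 — a constant shift. Each letter is shifted forward by 19 in the alphabet (a Caesar shift of +19).
Undoing it on ytbma: y−19=f, t−19=a, b−19=i, m−19=t, a−19=h.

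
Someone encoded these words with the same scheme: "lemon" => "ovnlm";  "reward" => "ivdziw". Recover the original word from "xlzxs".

Each pair mirrors across the alphabet (l↔o, e↔v, m↔n): positions sum to 25. Letters are reflected about the middle of the alphabet (position → 25−position): Atbash.
Decoding xlzxs: x↔c, l↔o, z↔a, x↔c, s↔h.

coach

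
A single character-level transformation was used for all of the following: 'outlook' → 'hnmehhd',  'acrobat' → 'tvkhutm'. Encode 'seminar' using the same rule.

Compare letters: o→h is +19, u→n is +19, t→m is +19 — a constant shift. This is a Caesar cipher with shift 19.
Applying it to seminar: s+19=l, e+19=x, m+19=f, i+19=b, n+19=g, a+19=t, r+19=k.

lxfbgtk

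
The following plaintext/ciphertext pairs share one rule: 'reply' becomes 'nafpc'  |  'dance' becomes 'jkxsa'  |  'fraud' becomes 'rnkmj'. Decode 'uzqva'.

white

r(17)→n(13) and e(4)→a(0) fit y≡17x+10 (mod 26); the inverse of 17 mod 26 is 23. This is an affine cipher: with a=0,…,z=25, each position x becomes (17x+10) mod 26.
Reversing it on uzqva: u(20)→23·(20−10)≡22=w; z(25)→23·(25−10)≡7=h; q(16)→23·(16−10)≡8=i; v(21)→23·(21−10)≡19=t; a(0)→23·(0−10)≡4=e (all mod 26).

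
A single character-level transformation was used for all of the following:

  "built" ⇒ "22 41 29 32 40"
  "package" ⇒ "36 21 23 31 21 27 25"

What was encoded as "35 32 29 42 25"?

olive

b is letter #2 and maps to 22: an offset of 20. Letters become their 1-based position plus 20 (so a→21, b→22, …).
Undoing it on 35 32 29 42 25: 35→(35−20)÷1=15=o, 32→(32−20)÷1=12=l, 29→(29−20)÷1=9=i, 42→(42−20)÷1=22=v, 25→(25−20)÷1=5=e.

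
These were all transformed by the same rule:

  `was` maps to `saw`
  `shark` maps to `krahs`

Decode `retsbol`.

lobster

The output letters match the input read backwards: was reversed is saw. The word is simply reversed.
Undoing it on retsbol: then reverse → lobster.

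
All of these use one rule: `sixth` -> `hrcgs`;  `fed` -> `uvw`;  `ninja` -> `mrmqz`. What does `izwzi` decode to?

radar

Each pair mirrors across the alphabet (s↔h, i↔r, x↔c): positions sum to 25. Each letter is replaced by its mirror in the alphabet: a↔z, b↔y, c↔x, and so on (the Atbash cipher).
Reversing it on izwzi: i↔r, z↔a, w↔d, z↔a, i↔r.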